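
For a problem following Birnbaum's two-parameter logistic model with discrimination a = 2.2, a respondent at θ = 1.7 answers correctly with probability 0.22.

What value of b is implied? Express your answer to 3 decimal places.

2.275

P(θ) = 1 / (1 + exp(−a(θ − b)))
logit(0.22) = ln(0.22/0.78) = -1.2657
b = θ − logit/(a) = 1.7 − (-1.2657)/2.2000 = 2.2753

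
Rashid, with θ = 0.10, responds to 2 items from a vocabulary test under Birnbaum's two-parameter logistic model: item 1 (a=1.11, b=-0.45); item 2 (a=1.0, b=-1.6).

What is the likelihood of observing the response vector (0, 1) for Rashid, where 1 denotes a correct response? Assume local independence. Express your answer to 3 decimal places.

0.298

P(θ) = 1 / (1 + exp(−a(θ − b)))
P_1 = 1/(1+e^{-0.6105}) = 0.6481
P_2 = 1/(1+e^{-1.7000}) = 0.8455
L = (1−P_1) × P_2 = 0.3519 × 0.8455 = 0.29758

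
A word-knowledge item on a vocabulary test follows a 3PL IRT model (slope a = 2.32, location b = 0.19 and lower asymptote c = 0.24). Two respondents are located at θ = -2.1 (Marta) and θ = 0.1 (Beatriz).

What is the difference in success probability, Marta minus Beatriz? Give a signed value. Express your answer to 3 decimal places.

-0.337

P(θ) = c + (1 − c) · 1 / (1 + exp(−a(θ − b)))
P(Marta) = 0.2437  [exponent -5.3128]
P(Beatriz) = 0.5805  [exponent -0.2088]
Difference = 0.2437 − 0.5805 = -0.3367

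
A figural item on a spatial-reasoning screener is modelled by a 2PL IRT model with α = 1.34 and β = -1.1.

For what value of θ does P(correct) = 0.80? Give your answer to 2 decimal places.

-0.07

P(θ) = 1 / (1 + exp(−α(θ − β)))
logit = ln(0.8000/0.2000) = 1.3863
θ = β + logit/(α) = -1.1 + 1.3863/1.3400 = -0.0655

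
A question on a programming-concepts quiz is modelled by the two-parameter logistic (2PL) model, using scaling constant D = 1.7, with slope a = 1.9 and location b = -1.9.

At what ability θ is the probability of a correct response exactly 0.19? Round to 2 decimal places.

-2.35

P(θ) = 1 / (1 + exp(−D·a(θ − b)))
logit = ln(0.1900/0.8100) = -1.4500
θ = b + logit/(1.7·a) = -1.9 + (-1.4500)/3.2300 = -2.3489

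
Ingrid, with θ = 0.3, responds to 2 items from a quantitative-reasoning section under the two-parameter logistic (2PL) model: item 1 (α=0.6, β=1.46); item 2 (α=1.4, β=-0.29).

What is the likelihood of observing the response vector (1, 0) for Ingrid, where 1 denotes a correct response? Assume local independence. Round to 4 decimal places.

P(θ) = 1 / (1 + exp(−α(θ − β)))
P_1 = 1/(1+e^{0.6960}) = 0.3327
P_2 = 1/(1+e^{-0.8260}) = 0.6955
L = P_1 × (1−P_2) = 0.3327 × 0.3045 = 0.10130

0.1013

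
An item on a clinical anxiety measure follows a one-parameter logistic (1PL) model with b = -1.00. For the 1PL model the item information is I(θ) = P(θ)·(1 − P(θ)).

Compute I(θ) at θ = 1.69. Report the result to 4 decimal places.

0.0595

P = 1/(1+e^{-2.6900}) = 0.9364
P(1−P) = 0.9364 × 0.0636 = 0.0595
I = P(1−P) = 0.05953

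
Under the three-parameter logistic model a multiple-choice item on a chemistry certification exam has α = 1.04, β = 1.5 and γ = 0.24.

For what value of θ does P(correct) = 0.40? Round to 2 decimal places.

0.23

P(θ) = γ + (1 − γ) · 1 / (1 + exp(−α(θ − β)))
Remove guessing floor: (0.40 − 0.24)/(1 − 0.24) = 0.2105
logit = ln(0.2105/0.7895) = -1.3218
θ = β + logit/(α) = 1.5 + (-1.3218)/1.0400 = 0.2291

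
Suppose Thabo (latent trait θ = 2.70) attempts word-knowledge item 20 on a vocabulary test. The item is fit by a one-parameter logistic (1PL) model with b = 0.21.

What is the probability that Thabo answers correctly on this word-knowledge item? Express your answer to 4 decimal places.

P(θ) = 1 / (1 + exp(−(θ − b)))
Exponent: (2.70 − 0.21) = 2.4900
1/(1 + e^{-2.4900}) = 0.9234
P = 0.9234

0.9234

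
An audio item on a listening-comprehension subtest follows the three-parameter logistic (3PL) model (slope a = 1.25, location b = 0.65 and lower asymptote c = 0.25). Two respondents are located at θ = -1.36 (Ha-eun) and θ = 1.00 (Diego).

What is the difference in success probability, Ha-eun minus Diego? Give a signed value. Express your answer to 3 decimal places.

-0.400

P(θ) = c + (1 − c) · 1 / (1 + exp(−a(θ − b)))
P(Ha-eun) = 0.3062  [exponent -2.5125]
P(Diego) = 0.7057  [exponent 0.4375]
Difference = 0.3062 − 0.7057 = -0.3995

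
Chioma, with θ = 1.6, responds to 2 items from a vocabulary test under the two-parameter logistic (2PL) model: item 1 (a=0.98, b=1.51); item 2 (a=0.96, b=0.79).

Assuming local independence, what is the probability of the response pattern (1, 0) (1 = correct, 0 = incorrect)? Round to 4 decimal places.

P(θ) = 1 / (1 + exp(−a(θ − b)))
P_1 = 1/(1+e^{-0.0882}) = 0.5220
P_2 = 1/(1+e^{-0.7776}) = 0.6852
L = P_1 × (1−P_2) = 0.5220 × 0.3148 = 0.16436

0.1644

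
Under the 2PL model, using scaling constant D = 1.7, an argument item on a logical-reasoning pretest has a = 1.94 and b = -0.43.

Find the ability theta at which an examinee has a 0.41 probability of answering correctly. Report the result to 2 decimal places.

-0.54

P(theta) = 1 / (1 + exp(−D·a(theta − b)))
logit = ln(0.4100/0.5900) = -0.3640
theta = b + logit/(1.7·a) = -0.43 + (-0.3640)/3.2980 = -0.5404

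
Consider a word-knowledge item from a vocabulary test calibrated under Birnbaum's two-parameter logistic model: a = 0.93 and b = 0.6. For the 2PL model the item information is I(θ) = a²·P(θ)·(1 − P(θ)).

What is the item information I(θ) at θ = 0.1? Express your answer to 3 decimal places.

P = 1/(1+e^{0.4650}) = 0.3858
P(1−P) = 0.3858 × 0.6142 = 0.2370
I = a² × P(1−P) = 0.93² × 0.2370 = 0.20495

0.205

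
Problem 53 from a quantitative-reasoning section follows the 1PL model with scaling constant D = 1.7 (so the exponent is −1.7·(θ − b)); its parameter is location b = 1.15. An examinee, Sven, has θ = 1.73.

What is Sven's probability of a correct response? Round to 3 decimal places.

P(θ) = 1 / (1 + exp(−D·(θ − b)))
Exponent: 1.7 × (1.73 − 1.15) = 0.9860
1/(1 + e^{-0.9860}) = 0.7283
P = 0.7283

0.728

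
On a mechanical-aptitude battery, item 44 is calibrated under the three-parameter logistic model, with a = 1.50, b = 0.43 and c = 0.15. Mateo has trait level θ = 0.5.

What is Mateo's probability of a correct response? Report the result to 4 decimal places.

0.5973

P(θ) = c + (1 − c) · 1 / (1 + exp(−a(θ − b)))
Exponent: 1.50 × (0.5 − 0.43) = 0.1050
1/(1 + e^{-0.1050}) = 0.5262
P = 0.15 + 0.85 × 0.5262 = 0.5973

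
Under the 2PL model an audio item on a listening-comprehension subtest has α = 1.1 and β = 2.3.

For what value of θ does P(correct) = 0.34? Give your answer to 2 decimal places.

1.70

P(θ) = 1 / (1 + exp(−α(θ − β)))
logit = ln(0.3400/0.6600) = -0.6633
θ = β + logit/(α) = 2.3 + (-0.6633)/1.1000 = 1.6970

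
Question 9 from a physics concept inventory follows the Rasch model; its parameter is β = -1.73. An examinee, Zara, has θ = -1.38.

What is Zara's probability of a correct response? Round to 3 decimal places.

P(θ) = 1 / (1 + exp(−(θ − β)))
Exponent: (-1.38 − (-1.73)) = 0.3500
1/(1 + e^{-0.3500}) = 0.5866
P = 0.5866

0.587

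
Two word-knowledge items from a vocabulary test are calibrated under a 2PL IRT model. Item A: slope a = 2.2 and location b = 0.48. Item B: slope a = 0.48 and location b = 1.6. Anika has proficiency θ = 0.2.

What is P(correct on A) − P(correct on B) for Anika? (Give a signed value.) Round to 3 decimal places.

P(θ) = 1 / (1 + exp(−a(θ − b)))
P_A = 0.3507
P_B = 0.3380
P_A − P_B = 0.0126

0.013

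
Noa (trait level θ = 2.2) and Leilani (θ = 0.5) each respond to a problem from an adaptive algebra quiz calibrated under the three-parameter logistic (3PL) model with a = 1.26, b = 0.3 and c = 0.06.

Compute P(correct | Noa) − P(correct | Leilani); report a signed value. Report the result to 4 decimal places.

0.3325

P(θ) = c + (1 − c) · 1 / (1 + exp(−a(θ − b)))
P(Noa) = 0.9214  [exponent 2.3940]
P(Leilani) = 0.5889  [exponent 0.2520]
Difference = 0.9214 − 0.5889 = 0.3325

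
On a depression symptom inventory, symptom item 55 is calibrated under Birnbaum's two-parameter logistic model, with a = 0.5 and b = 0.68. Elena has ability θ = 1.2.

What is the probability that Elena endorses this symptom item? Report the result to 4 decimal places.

P(θ) = 1 / (1 + exp(−a(θ − b)))
Exponent: 0.5 × (1.2 − 0.68) = 0.2600
1/(1 + e^{-0.2600}) = 0.5646

0.5646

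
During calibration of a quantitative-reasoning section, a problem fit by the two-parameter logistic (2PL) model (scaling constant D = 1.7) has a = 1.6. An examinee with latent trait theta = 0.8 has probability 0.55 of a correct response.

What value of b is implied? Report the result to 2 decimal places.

P(theta) = 1 / (1 + exp(−D·a(theta − b)))
logit(0.55) = ln(0.55/0.45) = 0.2007
b = theta − logit/(1.7·a) = 0.8 − 0.2007/2.7200 = 0.7262

0.73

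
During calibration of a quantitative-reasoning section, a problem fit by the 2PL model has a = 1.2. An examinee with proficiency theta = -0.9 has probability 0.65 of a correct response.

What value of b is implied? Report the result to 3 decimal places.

-1.416

P(theta) = 1 / (1 + exp(−a(theta − b)))
logit(0.65) = ln(0.65/0.35) = 0.6190
b = theta − logit/(a) = -0.9 − 0.6190/1.2000 = -1.4159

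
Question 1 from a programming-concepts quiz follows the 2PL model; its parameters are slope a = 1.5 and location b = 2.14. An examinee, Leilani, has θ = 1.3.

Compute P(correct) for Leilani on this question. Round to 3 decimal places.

P(θ) = 1 / (1 + exp(−a(θ − b)))
Exponent: 1.5 × (1.3 − 2.14) = -1.2600
1/(1 + e^{1.2600}) = 0.2210

0.221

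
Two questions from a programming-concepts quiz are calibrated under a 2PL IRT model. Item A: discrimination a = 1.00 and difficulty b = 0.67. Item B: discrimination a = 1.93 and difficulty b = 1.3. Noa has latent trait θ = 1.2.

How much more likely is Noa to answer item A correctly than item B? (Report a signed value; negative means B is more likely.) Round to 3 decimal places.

P(θ) = 1 / (1 + exp(−a(θ − b)))
P_A = 0.6295
P_B = 0.4519
P_A − P_B = 0.1776

0.178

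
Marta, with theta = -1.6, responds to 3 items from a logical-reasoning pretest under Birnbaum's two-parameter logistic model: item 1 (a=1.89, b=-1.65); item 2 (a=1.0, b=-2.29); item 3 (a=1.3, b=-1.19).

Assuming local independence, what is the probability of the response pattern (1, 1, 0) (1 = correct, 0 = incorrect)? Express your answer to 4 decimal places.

P(theta) = 1 / (1 + exp(−a(theta − b)))
P_1 = 1/(1+e^{-0.0945}) = 0.5236
P_2 = 1/(1+e^{-0.6900}) = 0.6660
P_3 = 1/(1+e^{0.5330}) = 0.3698
L = P_1 × P_2 × (1−P_3) = 0.5236 × 0.6660 × 0.6302 = 0.21975

0.2197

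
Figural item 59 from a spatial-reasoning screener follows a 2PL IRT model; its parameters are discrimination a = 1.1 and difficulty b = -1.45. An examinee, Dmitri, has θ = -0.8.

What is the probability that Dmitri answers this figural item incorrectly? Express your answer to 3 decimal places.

0.328

P(θ) = 1 / (1 + exp(−a(θ − b)))
Exponent: 1.1 × (-0.8 − (-1.45)) = 0.7150
1/(1 + e^{-0.7150}) = 0.6715
P(incorrect) = 1 − 0.6715 = 0.3285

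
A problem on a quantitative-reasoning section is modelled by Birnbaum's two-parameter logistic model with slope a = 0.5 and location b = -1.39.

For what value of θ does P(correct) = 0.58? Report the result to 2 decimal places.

P(θ) = 1 / (1 + exp(−a(θ − b)))
logit = ln(0.5800/0.4200) = 0.3228
θ = b + logit/(a) = -1.39 + 0.3228/0.5000 = -0.7445

-0.74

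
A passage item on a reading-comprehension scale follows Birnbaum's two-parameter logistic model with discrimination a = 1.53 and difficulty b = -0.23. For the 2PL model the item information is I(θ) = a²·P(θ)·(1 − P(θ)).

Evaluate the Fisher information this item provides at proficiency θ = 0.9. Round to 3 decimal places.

P = 1/(1+e^{-1.7289}) = 0.8493
P(1−P) = 0.8493 × 0.1507 = 0.1280
I = a² × P(1−P) = 1.53² × 0.1280 = 0.29966

0.300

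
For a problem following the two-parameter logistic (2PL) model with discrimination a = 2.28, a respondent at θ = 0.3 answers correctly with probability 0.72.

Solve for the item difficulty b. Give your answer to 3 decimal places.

-0.114

P(θ) = 1 / (1 + exp(−a(θ − b)))
logit(0.72) = ln(0.72/0.28) = 0.9445
b = θ − logit/(a) = 0.3 − 0.9445/2.2800 = -0.1142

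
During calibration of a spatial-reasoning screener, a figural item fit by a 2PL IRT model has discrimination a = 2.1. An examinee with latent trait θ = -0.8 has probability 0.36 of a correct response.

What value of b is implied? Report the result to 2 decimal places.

P(θ) = 1 / (1 + exp(−a(θ − b)))
logit(0.36) = ln(0.36/0.64) = -0.5754
b = θ − logit/(a) = -0.8 − (-0.5754)/2.1000 = -0.5260

-0.53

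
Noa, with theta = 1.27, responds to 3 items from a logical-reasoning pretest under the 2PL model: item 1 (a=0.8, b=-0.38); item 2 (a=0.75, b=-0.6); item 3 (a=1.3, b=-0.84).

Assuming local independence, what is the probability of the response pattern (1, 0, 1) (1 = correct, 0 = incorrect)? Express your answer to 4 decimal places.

P(theta) = 1 / (1 + exp(−a(theta − b)))
P_1 = 1/(1+e^{-1.3200}) = 0.7892
P_2 = 1/(1+e^{-1.4025}) = 0.8026
P_3 = 1/(1+e^{-2.7430}) = 0.9395
L = P_1 × (1−P_2) × P_3 = 0.7892 × 0.1974 × 0.9395 = 0.14638

0.1464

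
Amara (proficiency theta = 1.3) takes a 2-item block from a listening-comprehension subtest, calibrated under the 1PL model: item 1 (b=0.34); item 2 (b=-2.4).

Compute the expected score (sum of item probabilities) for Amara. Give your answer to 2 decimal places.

1.70

P(theta) = 1 / (1 + exp(−(theta − b)))
P_1 = 1/(1+e^{-0.9600}) = 0.7231
P_2 = 1/(1+e^{-3.7000}) = 0.9759
E[score] = 0.7231 + 0.9759 = 1.6990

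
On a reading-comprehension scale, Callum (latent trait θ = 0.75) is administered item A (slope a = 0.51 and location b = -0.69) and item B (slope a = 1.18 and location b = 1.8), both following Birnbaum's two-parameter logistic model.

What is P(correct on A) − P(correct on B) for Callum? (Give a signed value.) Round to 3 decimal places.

0.451

P(θ) = 1 / (1 + exp(−a(θ − b)))
P_A = 0.6758
P_B = 0.2246
P_A − P_B = 0.4512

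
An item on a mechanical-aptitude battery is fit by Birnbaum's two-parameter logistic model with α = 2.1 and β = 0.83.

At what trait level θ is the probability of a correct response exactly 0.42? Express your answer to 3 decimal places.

P(θ) = 1 / (1 + exp(−α(θ − β)))
logit = ln(0.4200/0.5800) = -0.3228
θ = β + logit/(α) = 0.83 + (-0.3228)/2.1000 = 0.6763

0.676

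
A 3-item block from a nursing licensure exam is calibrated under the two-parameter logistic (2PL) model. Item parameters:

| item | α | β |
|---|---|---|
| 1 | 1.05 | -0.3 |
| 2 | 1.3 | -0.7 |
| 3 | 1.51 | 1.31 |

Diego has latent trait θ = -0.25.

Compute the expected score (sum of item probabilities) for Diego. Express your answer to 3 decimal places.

1.242

P(θ) = 1 / (1 + exp(−α(θ − β)))
P_1 = 1/(1+e^{-0.0525}) = 0.5131
P_2 = 1/(1+e^{-0.5850}) = 0.6422
P_3 = 1/(1+e^{2.3556}) = 0.0866
E[score] = 0.5131 + 0.6422 + 0.0866 = 1.2420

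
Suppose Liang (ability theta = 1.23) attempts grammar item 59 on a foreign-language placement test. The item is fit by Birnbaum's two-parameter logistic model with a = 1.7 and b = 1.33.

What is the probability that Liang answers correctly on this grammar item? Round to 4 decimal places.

P(theta) = 1 / (1 + exp(−a(theta − b)))
Exponent: 1.7 × (1.23 − 1.33) = -0.1700
1/(1 + e^{0.1700}) = 0.4576

0.4576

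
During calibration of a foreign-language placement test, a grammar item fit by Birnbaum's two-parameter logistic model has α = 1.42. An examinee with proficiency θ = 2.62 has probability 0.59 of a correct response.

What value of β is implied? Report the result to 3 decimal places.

2.364

P(θ) = 1 / (1 + exp(−α(θ − β)))
logit(0.59) = ln(0.59/0.41) = 0.3640
β = θ − logit/(α) = 2.62 − 0.3640/1.4200 = 2.3637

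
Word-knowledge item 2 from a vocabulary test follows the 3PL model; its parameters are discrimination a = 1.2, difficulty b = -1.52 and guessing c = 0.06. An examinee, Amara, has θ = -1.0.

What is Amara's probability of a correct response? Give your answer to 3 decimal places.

0.672

P(θ) = c + (1 − c) · 1 / (1 + exp(−a(θ − b)))
Exponent: 1.2 × (-1.0 − (-1.52)) = 0.6240
1/(1 + e^{-0.6240}) = 0.6511
P = 0.06 + 0.94 × 0.6511 = 0.6721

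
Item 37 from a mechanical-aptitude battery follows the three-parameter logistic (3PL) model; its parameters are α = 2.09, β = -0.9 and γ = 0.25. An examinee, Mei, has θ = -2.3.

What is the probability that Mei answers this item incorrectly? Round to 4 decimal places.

0.7118

P(θ) = γ + (1 − γ) · 1 / (1 + exp(−α(θ − β)))
Exponent: 2.09 × (-2.3 − (-0.9)) = -2.9260
1/(1 + e^{2.9260}) = 0.0509
P = 0.25 + 0.75 × 0.0509 = 0.2882
P(incorrect) = 1 − 0.2882 = 0.7118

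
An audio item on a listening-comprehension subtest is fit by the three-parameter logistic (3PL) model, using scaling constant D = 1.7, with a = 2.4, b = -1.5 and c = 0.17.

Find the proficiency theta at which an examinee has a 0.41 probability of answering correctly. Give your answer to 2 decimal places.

-1.72

P(theta) = c + (1 − c) · 1 / (1 + exp(−D·a(theta − b)))
Remove guessing floor: (0.41 − 0.17)/(1 − 0.17) = 0.2892
logit = ln(0.2892/0.7108) = -0.8995
theta = b + logit/(1.7·a) = -1.5 + (-0.8995)/4.0800 = -1.7205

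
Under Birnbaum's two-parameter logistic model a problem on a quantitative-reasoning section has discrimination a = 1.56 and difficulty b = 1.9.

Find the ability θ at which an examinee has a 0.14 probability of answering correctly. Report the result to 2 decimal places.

0.74

P(θ) = 1 / (1 + exp(−a(θ − b)))
logit = ln(0.1400/0.8600) = -1.8153
θ = b + logit/(a) = 1.9 + (-1.8153)/1.5600 = 0.7364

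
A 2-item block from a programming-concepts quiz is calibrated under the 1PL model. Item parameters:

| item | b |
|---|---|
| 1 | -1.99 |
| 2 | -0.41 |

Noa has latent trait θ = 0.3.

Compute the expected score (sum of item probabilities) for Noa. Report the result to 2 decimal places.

P(θ) = 1 / (1 + exp(−(θ − b)))
P_1 = 1/(1+e^{-2.2900}) = 0.9080
P_2 = 1/(1+e^{-0.7100}) = 0.6704
E[score] = 0.9080 + 0.6704 = 1.5784

1.58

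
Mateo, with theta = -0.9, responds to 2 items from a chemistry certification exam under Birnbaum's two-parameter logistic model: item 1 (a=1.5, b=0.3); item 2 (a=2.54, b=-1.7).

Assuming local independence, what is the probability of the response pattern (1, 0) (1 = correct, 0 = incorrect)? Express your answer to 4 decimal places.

0.0164

P(theta) = 1 / (1 + exp(−a(theta − b)))
P_1 = 1/(1+e^{1.8000}) = 0.1419
P_2 = 1/(1+e^{-2.0320}) = 0.8841
L = P_1 × (1−P_2) = 0.1419 × 0.1159 = 0.01644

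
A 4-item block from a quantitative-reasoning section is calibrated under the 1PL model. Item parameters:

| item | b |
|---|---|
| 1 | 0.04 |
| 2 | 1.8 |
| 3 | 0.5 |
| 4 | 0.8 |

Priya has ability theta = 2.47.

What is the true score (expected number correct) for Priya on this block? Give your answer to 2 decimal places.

3.30

P(theta) = 1 / (1 + exp(−(theta − b)))
P_1 = 1/(1+e^{-2.4300}) = 0.9191
P_2 = 1/(1+e^{-0.6700}) = 0.6615
P_3 = 1/(1+e^{-1.9700}) = 0.8776
P_4 = 1/(1+e^{-1.6700}) = 0.8416
E[score] = 0.9191 + 0.6615 + 0.8776 + 0.8416 = 3.2998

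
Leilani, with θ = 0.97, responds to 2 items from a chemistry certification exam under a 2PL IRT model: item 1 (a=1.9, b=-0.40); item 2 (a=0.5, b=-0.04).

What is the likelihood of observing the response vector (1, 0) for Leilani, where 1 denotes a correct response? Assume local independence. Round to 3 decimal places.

0.350

P(θ) = 1 / (1 + exp(−a(θ − b)))
P_1 = 1/(1+e^{-2.6030}) = 0.9311
P_2 = 1/(1+e^{-0.5050}) = 0.6236
L = P_1 × (1−P_2) = 0.9311 × 0.3764 = 0.35042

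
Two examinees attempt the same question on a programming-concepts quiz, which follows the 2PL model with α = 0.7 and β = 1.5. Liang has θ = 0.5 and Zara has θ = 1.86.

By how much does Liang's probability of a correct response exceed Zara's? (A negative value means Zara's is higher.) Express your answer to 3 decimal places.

P(θ) = 1 / (1 + exp(−α(θ − β)))
P(Liang) = 0.3318  [exponent -0.7000]
P(Zara) = 0.5627  [exponent 0.2520]
Difference = 0.3318 − 0.5627 = -0.2309

-0.231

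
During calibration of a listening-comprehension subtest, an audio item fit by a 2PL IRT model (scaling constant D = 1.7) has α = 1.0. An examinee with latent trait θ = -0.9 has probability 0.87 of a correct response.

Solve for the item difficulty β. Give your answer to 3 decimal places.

-2.018

P(θ) = 1 / (1 + exp(−D·α(θ − β)))
logit(0.87) = ln(0.87/0.13) = 1.9010
β = θ − logit/(1.7·α) = -0.9 − 1.9010/1.7000 = -2.0182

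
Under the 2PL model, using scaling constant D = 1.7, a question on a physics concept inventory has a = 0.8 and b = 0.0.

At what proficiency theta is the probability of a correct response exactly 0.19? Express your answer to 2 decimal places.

-1.07

P(theta) = 1 / (1 + exp(−D·a(theta − b)))
logit = ln(0.1900/0.8100) = -1.4500
theta = b + logit/(1.7·a) = 0.0 + (-1.4500)/1.3600 = -1.0662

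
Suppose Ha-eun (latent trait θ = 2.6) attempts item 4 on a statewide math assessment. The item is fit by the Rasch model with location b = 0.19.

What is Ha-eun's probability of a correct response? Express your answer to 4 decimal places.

0.9176

P(θ) = 1 / (1 + exp(−(θ − b)))
Exponent: (2.6 − 0.19) = 2.4100
1/(1 + e^{-2.4100}) = 0.9176
P = 0.9176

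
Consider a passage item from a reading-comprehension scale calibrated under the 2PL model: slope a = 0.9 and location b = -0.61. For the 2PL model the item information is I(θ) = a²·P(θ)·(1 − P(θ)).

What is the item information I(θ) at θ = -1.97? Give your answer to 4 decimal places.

P = 1/(1+e^{1.2240}) = 0.2272
P(1−P) = 0.2272 × 0.7728 = 0.1756
I = a² × P(1−P) = 0.9² × 0.1756 = 0.14223

0.1422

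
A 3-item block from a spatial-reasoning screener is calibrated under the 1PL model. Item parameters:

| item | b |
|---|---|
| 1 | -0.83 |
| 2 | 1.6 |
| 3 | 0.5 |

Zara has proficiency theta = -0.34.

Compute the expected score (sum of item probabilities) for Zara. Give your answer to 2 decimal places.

1.05

P(theta) = 1 / (1 + exp(−(theta − b)))
P_1 = 1/(1+e^{-0.4900}) = 0.6201
P_2 = 1/(1+e^{1.9400}) = 0.1256
P_3 = 1/(1+e^{0.8400}) = 0.3015
E[score] = 0.6201 + 0.1256 + 0.3015 = 1.0473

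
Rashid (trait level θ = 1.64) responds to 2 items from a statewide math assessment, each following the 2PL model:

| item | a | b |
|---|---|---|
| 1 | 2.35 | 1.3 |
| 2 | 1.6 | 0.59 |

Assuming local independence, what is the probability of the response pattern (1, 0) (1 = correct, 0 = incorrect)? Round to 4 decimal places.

0.1084

P(θ) = 1 / (1 + exp(−a(θ − b)))
P_1 = 1/(1+e^{-0.7990}) = 0.6898
P_2 = 1/(1+e^{-1.6800}) = 0.8429
L = P_1 × (1−P_2) = 0.6898 × 0.1571 = 0.10836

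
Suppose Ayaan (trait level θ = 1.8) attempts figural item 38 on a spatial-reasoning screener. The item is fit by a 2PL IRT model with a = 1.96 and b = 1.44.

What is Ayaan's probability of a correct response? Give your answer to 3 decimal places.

P(θ) = 1 / (1 + exp(−a(θ − b)))
Exponent: 1.96 × (1.8 − 1.44) = 0.7056
1/(1 + e^{-0.7056}) = 0.6694

0.669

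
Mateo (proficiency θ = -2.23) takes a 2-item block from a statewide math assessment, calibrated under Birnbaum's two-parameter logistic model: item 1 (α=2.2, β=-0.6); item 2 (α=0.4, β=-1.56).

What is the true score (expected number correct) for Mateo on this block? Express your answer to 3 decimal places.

0.460

P(θ) = 1 / (1 + exp(−α(θ − β)))
P_1 = 1/(1+e^{3.5860}) = 0.0270
P_2 = 1/(1+e^{0.2680}) = 0.4334
E[score] = 0.0270 + 0.4334 = 0.4604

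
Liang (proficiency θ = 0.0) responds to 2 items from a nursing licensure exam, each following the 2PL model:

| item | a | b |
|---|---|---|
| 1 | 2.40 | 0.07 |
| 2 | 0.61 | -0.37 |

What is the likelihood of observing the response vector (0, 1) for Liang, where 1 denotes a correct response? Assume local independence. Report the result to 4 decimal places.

P(θ) = 1 / (1 + exp(−a(θ − b)))
P_1 = 1/(1+e^{0.1680}) = 0.4581
P_2 = 1/(1+e^{-0.2257}) = 0.5562
L = (1−P_1) × P_2 = 0.5419 × 0.5562 = 0.30140

0.3014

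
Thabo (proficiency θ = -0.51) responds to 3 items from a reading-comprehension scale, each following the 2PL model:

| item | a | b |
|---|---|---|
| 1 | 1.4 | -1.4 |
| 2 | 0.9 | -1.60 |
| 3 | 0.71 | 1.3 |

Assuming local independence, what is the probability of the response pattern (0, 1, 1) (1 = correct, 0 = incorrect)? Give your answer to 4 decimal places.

0.0352

P(θ) = 1 / (1 + exp(−a(θ − b)))
P_1 = 1/(1+e^{-1.2460}) = 0.7766
P_2 = 1/(1+e^{-0.9810}) = 0.7273
P_3 = 1/(1+e^{1.2851}) = 0.2167
L = (1−P_1) × P_2 × P_3 = 0.2234 × 0.7273 × 0.2167 = 0.03521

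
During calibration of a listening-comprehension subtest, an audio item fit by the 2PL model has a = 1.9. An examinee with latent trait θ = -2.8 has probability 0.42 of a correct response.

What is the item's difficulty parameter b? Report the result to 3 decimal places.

P(θ) = 1 / (1 + exp(−a(θ − b)))
logit(0.42) = ln(0.42/0.58) = -0.3228
b = θ − logit/(a) = -2.8 − (-0.3228)/1.9000 = -2.6301

-2.630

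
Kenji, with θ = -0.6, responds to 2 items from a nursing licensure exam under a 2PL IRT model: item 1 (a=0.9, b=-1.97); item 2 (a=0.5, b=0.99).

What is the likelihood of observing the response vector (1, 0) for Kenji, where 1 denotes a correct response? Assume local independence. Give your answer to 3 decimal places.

0.533

P(θ) = 1 / (1 + exp(−a(θ − b)))
P_1 = 1/(1+e^{-1.2330}) = 0.7743
P_2 = 1/(1+e^{0.7950}) = 0.3111
L = P_1 × (1−P_2) = 0.7743 × 0.6889 = 0.53345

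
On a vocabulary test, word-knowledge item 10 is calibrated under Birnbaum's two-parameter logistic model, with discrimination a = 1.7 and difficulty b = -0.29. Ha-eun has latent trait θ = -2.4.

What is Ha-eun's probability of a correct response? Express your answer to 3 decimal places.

P(θ) = 1 / (1 + exp(−a(θ − b)))
Exponent: 1.7 × (-2.4 − (-0.29)) = -3.5870
1/(1 + e^{3.5870}) = 0.0269

0.027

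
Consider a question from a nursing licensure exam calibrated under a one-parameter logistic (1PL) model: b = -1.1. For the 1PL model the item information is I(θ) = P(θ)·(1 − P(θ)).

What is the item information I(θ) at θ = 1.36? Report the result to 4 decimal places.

0.0725

P = 1/(1+e^{-2.4600}) = 0.9213
P(1−P) = 0.9213 × 0.0787 = 0.0725
I = P(1−P) = 0.07252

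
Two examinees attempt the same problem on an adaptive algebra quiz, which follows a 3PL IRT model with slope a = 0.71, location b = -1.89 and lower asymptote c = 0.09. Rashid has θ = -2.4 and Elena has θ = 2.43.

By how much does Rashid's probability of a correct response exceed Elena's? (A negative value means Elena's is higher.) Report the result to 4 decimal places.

-0.4960

P(θ) = c + (1 − c) · 1 / (1 + exp(−a(θ − b)))
P(Rashid) = 0.4635  [exponent -0.3621]
P(Elena) = 0.9595  [exponent 3.0672]
Difference = 0.4635 − 0.9595 = -0.4960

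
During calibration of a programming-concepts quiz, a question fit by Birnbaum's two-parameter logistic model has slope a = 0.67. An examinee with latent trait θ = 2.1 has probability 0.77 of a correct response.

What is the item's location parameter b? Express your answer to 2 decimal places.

P(θ) = 1 / (1 + exp(−a(θ − b)))
logit(0.77) = ln(0.77/0.23) = 1.2083
b = θ − logit/(a) = 2.1 − 1.2083/0.6700 = 0.2966

0.30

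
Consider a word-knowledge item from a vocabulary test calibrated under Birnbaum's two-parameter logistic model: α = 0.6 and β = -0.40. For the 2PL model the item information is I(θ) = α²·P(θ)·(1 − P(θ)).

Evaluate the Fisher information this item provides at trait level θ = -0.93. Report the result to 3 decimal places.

P = 1/(1+e^{0.3180}) = 0.4212
P(1−P) = 0.4212 × 0.5788 = 0.2438
I = α² × P(1−P) = 0.6² × 0.2438 = 0.08776

0.088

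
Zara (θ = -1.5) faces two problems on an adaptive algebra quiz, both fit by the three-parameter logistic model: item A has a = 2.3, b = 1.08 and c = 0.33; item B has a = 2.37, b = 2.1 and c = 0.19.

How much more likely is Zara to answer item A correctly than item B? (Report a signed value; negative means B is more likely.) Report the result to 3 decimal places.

0.142

P(θ) = c + (1 − c) · 1 / (1 + exp(−a(θ − b)))
P_A = 0.3318
P_B = 0.1902
P_A − P_B = 0.1416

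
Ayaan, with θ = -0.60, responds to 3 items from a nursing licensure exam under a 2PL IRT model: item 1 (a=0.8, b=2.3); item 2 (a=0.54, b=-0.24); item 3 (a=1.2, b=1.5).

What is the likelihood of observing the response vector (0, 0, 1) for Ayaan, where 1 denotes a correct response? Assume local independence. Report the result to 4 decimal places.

P(θ) = 1 / (1 + exp(−a(θ − b)))
P_1 = 1/(1+e^{2.3200}) = 0.0895
P_2 = 1/(1+e^{0.1944}) = 0.4516
P_3 = 1/(1+e^{2.5200}) = 0.0745
L = (1−P_1) × (1−P_2) × P_3 = 0.9105 × 0.5484 × 0.0745 = 0.03719

0.0372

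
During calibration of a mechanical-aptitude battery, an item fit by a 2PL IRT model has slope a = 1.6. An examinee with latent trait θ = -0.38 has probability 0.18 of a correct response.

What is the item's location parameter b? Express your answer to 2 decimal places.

P(θ) = 1 / (1 + exp(−a(θ − b)))
logit(0.18) = ln(0.18/0.82) = -1.5163
b = θ − logit/(a) = -0.38 − (-1.5163)/1.6000 = 0.5677

0.57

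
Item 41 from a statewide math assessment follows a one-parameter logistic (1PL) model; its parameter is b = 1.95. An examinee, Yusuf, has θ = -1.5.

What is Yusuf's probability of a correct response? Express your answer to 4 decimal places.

0.0308

P(θ) = 1 / (1 + exp(−(θ − b)))
Exponent: (-1.5 − 1.95) = -3.4500
1/(1 + e^{3.4500}) = 0.0308
P = 0.0308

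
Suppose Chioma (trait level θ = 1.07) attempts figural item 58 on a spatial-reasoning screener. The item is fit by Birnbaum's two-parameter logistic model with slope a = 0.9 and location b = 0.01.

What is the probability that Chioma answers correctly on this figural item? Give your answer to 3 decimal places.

P(θ) = 1 / (1 + exp(−a(θ − b)))
Exponent: 0.9 × (1.07 − 0.01) = 0.9540
1/(1 + e^{-0.9540}) = 0.7219

0.722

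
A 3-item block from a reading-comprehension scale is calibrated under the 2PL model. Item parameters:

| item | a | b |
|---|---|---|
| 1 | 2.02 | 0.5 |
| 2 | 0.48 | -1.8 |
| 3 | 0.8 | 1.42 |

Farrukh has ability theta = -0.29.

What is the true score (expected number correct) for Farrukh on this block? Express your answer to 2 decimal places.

P(theta) = 1 / (1 + exp(−a(theta − b)))
P_1 = 1/(1+e^{1.5958}) = 0.1686
P_2 = 1/(1+e^{-0.7248}) = 0.6737
P_3 = 1/(1+e^{1.3680}) = 0.2029
E[score] = 0.1686 + 0.6737 + 0.2029 = 1.0452

1.05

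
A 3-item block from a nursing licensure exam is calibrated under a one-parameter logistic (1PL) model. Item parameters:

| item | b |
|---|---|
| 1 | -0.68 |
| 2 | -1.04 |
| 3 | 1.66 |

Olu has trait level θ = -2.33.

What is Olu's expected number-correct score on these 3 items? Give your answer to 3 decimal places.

P(θ) = 1 / (1 + exp(−(θ − b)))
P_1 = 1/(1+e^{1.6500}) = 0.1611
P_2 = 1/(1+e^{1.2900}) = 0.2159
P_3 = 1/(1+e^{3.9900}) = 0.0182
E[score] = 0.1611 + 0.2159 + 0.0182 = 0.3951

0.395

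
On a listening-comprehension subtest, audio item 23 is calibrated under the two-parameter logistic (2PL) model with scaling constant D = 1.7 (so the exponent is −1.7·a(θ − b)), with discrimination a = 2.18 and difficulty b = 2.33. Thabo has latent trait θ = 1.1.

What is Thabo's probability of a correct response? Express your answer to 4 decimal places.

0.0104

P(θ) = 1 / (1 + exp(−D·a(θ − b)))
Exponent: 1.7 × 2.18 × (1.1 − 2.33) = -4.5584
1/(1 + e^{4.5584}) = 0.0104
P = 0.0104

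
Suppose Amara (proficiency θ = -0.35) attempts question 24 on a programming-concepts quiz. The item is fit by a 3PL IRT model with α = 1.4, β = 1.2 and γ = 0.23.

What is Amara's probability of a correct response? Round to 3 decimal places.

P(θ) = γ + (1 − γ) · 1 / (1 + exp(−α(θ − β)))
Exponent: 1.4 × (-0.35 − 1.2) = -2.1700
1/(1 + e^{2.1700}) = 0.1025
P = 0.23 + 0.77 × 0.1025 = 0.3089

0.309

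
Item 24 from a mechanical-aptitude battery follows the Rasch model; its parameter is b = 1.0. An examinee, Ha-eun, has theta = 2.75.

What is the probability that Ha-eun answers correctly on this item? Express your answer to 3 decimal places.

P(theta) = 1 / (1 + exp(−(theta − b)))
Exponent: (2.75 − 1.0) = 1.7500
1/(1 + e^{-1.7500}) = 0.8520
P = 0.8520

0.852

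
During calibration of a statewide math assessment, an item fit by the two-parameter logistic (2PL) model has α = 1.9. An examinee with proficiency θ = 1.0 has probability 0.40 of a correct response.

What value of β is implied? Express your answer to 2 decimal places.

1.21

P(θ) = 1 / (1 + exp(−α(θ − β)))
logit(0.40) = ln(0.40/0.60) = -0.4055
β = θ − logit/(α) = 1.0 − (-0.4055)/1.9000 = 1.2134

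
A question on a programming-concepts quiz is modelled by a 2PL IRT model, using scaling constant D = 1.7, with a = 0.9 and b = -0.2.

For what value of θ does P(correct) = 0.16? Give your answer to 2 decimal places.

P(θ) = 1 / (1 + exp(−D·a(θ − b)))
logit = ln(0.1600/0.8400) = -1.6582
θ = b + logit/(1.7·a) = -0.2 + (-1.6582)/1.5300 = -1.2838

-1.28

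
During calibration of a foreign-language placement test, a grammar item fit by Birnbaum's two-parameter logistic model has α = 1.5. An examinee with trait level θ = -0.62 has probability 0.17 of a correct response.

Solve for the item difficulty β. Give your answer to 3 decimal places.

0.437

P(θ) = 1 / (1 + exp(−α(θ − β)))
logit(0.17) = ln(0.17/0.83) = -1.5856
β = θ − logit/(α) = -0.62 − (-1.5856)/1.5000 = 0.4371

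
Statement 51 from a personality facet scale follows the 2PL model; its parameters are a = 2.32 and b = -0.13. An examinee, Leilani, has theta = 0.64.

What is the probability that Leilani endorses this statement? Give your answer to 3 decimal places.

0.856

P(theta) = 1 / (1 + exp(−a(theta − b)))
Exponent: 2.32 × (0.64 − (-0.13)) = 1.7864
1/(1 + e^{-1.7864}) = 0.8565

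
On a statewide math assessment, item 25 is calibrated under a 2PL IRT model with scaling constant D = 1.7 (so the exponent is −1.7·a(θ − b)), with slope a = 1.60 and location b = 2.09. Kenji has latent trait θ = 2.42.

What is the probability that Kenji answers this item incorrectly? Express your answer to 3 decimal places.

0.290

P(θ) = 1 / (1 + exp(−D·a(θ − b)))
Exponent: 1.7 × 1.60 × (2.42 − 2.09) = 0.8976
1/(1 + e^{-0.8976}) = 0.7105
P = 0.7105
P(incorrect) = 1 − 0.7105 = 0.2895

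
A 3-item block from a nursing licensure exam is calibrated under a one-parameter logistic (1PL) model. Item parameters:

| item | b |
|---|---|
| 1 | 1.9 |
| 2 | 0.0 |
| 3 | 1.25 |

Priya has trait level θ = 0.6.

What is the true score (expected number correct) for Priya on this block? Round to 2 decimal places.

P(θ) = 1 / (1 + exp(−(θ − b)))
P_1 = 1/(1+e^{1.3000}) = 0.2142
P_2 = 1/(1+e^{-0.6000}) = 0.6457
P_3 = 1/(1+e^{0.6500}) = 0.3430
E[score] = 0.2142 + 0.6457 + 0.3430 = 1.2028

1.20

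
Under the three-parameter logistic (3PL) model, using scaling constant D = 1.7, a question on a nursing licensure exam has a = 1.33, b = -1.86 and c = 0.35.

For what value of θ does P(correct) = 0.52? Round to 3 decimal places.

P(θ) = c + (1 − c) · 1 / (1 + exp(−D·a(θ − b)))
Remove guessing floor: (0.52 − 0.35)/(1 − 0.35) = 0.2615
logit = ln(0.2615/0.7385) = -1.0380
θ = b + logit/(1.7·a) = -1.86 + (-1.0380)/2.2610 = -2.3191

-2.319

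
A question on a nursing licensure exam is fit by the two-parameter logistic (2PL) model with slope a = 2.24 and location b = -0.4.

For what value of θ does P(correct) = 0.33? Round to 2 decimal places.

-0.72

P(θ) = 1 / (1 + exp(−a(θ − b)))
logit = ln(0.3300/0.6700) = -0.7082
θ = b + logit/(a) = -0.4 + (-0.7082)/2.2400 = -0.7162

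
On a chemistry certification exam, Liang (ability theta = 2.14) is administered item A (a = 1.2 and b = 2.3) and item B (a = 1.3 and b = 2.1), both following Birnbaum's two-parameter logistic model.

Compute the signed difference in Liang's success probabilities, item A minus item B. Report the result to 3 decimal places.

-0.061

P(theta) = 1 / (1 + exp(−a(theta − b)))
P_A = 0.4521
P_B = 0.5130
P_A − P_B = -0.0609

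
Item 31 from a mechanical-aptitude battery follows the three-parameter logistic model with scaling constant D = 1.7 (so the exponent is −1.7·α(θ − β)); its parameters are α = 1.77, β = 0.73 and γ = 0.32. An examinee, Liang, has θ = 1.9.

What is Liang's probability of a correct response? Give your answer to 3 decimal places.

P(θ) = γ + (1 − γ) · 1 / (1 + exp(−D·α(θ − β)))
Exponent: 1.7 × 1.77 × (1.9 − 0.73) = 3.5205
1/(1 + e^{-3.5205}) = 0.9713
P = 0.32 + 0.68 × 0.9713 = 0.9805

0.980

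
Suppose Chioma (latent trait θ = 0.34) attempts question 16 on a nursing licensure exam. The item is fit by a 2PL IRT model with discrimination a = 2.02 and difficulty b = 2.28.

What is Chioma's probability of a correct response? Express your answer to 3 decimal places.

P(θ) = 1 / (1 + exp(−a(θ − b)))
Exponent: 2.02 × (0.34 − 2.28) = -3.9188
1/(1 + e^{3.9188}) = 0.0195

0.019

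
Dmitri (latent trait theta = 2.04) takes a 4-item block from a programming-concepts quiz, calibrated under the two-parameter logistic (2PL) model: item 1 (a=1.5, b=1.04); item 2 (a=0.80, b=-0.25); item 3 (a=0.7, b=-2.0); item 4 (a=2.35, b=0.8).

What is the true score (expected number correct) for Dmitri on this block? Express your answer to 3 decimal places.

3.572

P(theta) = 1 / (1 + exp(−a(theta − b)))
P_1 = 1/(1+e^{-1.5000}) = 0.8176
P_2 = 1/(1+e^{-1.8320}) = 0.8620
P_3 = 1/(1+e^{-2.8280}) = 0.9442
P_4 = 1/(1+e^{-2.9140}) = 0.9485
E[score] = 0.8176 + 0.8620 + 0.9442 + 0.9485 = 3.5723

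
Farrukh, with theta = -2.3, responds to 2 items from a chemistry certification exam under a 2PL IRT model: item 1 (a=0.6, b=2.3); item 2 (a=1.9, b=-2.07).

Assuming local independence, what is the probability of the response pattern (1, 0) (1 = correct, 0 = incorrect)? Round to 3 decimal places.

0.036

P(theta) = 1 / (1 + exp(−a(theta − b)))
P_1 = 1/(1+e^{2.7600}) = 0.0595
P_2 = 1/(1+e^{0.4370}) = 0.3925
L = P_1 × (1−P_2) = 0.0595 × 0.6075 = 0.03616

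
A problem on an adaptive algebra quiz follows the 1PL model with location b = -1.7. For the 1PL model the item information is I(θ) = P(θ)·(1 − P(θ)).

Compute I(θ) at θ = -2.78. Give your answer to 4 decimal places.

P = 1/(1+e^{1.0800}) = 0.2535
P(1−P) = 0.2535 × 0.7465 = 0.1892
I = P(1−P) = 0.18924

0.1892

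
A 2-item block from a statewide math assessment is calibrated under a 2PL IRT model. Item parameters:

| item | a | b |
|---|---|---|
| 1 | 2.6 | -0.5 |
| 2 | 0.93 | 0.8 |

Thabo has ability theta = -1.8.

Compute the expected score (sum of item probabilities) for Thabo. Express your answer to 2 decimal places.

P(theta) = 1 / (1 + exp(−a(theta − b)))
P_1 = 1/(1+e^{3.3800}) = 0.0329
P_2 = 1/(1+e^{2.4180}) = 0.0818
E[score] = 0.0329 + 0.0818 = 0.1147

0.11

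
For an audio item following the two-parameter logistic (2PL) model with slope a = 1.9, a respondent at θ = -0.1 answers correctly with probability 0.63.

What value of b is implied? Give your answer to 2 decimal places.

P(θ) = 1 / (1 + exp(−a(θ − b)))
logit(0.63) = ln(0.63/0.37) = 0.5322
b = θ − logit/(a) = -0.1 − 0.5322/1.9000 = -0.3801

-0.38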